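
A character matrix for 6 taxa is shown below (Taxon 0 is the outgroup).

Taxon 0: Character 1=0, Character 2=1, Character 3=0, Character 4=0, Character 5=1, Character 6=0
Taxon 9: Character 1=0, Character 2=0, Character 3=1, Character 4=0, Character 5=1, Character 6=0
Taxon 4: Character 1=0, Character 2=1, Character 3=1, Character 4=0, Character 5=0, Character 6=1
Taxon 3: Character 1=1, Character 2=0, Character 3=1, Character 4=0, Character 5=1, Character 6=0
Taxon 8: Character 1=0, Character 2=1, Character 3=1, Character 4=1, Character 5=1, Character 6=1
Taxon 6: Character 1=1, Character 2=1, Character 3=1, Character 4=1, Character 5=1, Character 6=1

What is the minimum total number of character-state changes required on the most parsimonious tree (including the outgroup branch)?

Character polarity is set by the outgroup: the derived state is whichever differs from the outgroup's state, so for Character 2, Character 5 the derived state is '0', and for the remaining characters it is '1'.
Character 1 (state '1') occurs in Taxon 3 and Taxon 6 but conflicts with the nesting implied by the other characters — most parsimoniously interpreted as homoplasy.
Character 2: derived state '0' in Taxon 3 and Taxon 9 only — synapomorphy for {Taxon 3, Taxon 9}.
All ingroup taxa share the derived state '1' for Character 3; it defines the ingroup but does not resolve relationships within it.
Character 4 (derived state '1') is shared by Taxon 6 and Taxon 8 — a synapomorphy uniting that clade.
Character 5 (derived state '0') is unique to Taxon 4 (autapomorphy; uninformative for grouping).
Character 6: derived state '1' in Taxon 4, Taxon 6, and Taxon 8 only — synapomorphy for {Taxon 4, Taxon 6, Taxon 8}.
Most parsimonious ingroup topology: ((Taxon 9,Taxon 3),(Taxon 4,(Taxon 8,Taxon 6))).
Changes per character on this tree: Character 1: 2; Character 2: 1; Character 3: 1; Character 4: 1; Character 5: 1; Character 6: 1.
Total = 7.

7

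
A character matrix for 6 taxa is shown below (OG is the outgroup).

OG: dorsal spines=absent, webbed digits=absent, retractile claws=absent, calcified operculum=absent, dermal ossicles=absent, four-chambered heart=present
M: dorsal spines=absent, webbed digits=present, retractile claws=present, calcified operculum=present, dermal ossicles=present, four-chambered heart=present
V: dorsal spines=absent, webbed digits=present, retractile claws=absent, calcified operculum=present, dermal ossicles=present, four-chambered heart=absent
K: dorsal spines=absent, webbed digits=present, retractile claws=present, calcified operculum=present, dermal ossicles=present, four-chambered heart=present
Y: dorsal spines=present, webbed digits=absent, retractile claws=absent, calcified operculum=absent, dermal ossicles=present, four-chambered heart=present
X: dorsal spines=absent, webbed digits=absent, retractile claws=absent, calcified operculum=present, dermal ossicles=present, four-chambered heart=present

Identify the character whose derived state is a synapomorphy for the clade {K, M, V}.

webbed digits

Character polarity is set by the outgroup: the derived state is whichever differs from the outgroup's state, so for four-chambered heart the derived state is 'absent', and for the remaining characters it is 'present'.
dorsal spines: derived state 'present' in Y only — an autapomorphy, so it tells us nothing about relationships among taxa.
webbed digits: derived state 'present' in K, M, and V only — synapomorphy for {K, M, V}.
Only K and M show the derived state 'present' for retractile claws, supporting them as a clade.
calcified operculum: derived state 'present' in K, M, V, and X only — synapomorphy for {K, M, V, X}.
dermal ossicles (derived state 'present') is shared by all ingroup taxa — unites the whole ingroup.
four-chambered heart: derived state 'absent' in V only — an autapomorphy, so it tells us nothing about relationships among taxa.
Most parsimonious ingroup topology: ((((M,K),V),X),Y).
The clade {K, M, V} is supported by webbed digits: its derived state 'present' occurs in exactly those taxa and in no other taxon (including the outgroup).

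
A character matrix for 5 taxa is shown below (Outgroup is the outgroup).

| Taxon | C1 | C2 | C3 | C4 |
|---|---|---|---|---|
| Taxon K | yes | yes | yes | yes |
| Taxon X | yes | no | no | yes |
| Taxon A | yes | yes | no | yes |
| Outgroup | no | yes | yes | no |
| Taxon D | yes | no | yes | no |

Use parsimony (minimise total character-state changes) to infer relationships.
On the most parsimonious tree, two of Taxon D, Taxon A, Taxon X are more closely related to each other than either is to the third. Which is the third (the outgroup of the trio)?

Taxon D

Character polarity is set by the outgroup: the derived state is whichever differs from the outgroup's state, so for C2, C3 the derived state is 'no', and for the remaining characters it is 'yes'.
All ingroup taxa share the derived state 'yes' for C1; it defines the ingroup but does not resolve relationships within it.
C2 groups Taxon D and Taxon X, which is incompatible with the clades supported by the remaining characters; treating it as convergent (homoplasy) costs fewer steps than any alternative tree.
C3: derived state 'no' in Taxon A and Taxon X only — synapomorphy for {Taxon A, Taxon X}.
Only Taxon A, Taxon K, and Taxon X show the derived state 'yes' for C4, supporting them as a clade.
Most parsimonious ingroup topology: ((Taxon K,(Taxon X,Taxon A)),Taxon D).
Taxon X and Taxon A share a more recent common ancestor with each other than either does with Taxon D, so Taxon D is the least closely related of the three.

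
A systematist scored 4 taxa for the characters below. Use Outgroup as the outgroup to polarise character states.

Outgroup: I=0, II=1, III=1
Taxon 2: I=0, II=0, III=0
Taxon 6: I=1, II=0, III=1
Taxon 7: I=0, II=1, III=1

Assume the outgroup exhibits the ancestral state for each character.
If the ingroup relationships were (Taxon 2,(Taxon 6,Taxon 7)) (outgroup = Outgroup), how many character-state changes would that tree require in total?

4

Map each character onto (Taxon 2,(Taxon 6,Taxon 7)) (rooted by Outgroup) and count the minimum state changes it requires (Fitch parsimony):
I: 1; II: 2; III: 1.
Total tree length = 4.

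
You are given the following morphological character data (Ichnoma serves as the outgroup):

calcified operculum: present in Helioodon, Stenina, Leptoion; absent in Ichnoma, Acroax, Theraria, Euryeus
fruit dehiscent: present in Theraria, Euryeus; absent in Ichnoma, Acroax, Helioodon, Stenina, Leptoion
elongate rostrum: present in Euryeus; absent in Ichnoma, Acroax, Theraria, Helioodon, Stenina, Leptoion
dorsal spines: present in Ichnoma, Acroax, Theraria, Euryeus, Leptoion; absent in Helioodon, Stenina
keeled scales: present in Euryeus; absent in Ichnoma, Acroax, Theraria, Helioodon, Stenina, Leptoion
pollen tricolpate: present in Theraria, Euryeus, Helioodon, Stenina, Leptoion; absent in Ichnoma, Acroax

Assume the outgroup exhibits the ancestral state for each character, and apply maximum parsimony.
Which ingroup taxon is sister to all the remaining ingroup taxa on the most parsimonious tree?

Character polarity is set by the outgroup: the derived state is whichever differs from the outgroup's state, so for dorsal spines the derived state is 'absent', and for the remaining characters it is 'present'.
calcified operculum (derived state 'present') is shared by Helioodon, Leptoion, and Stenina — a synapomorphy uniting that clade.
fruit dehiscent: derived state 'present' in Euryeus and Theraria only — synapomorphy for {Euryeus, Theraria}.
elongate rostrum (derived state 'present') is unique to Euryeus (autapomorphy; uninformative for grouping).
dorsal spines (derived state 'absent') is shared by Helioodon and Stenina — a synapomorphy uniting that clade.
keeled scales: derived state 'present' in Euryeus only — an autapomorphy, so it tells us nothing about relationships among taxa.
Only Euryeus, Helioodon, Leptoion, Stenina, and Theraria show the derived state 'present' for pollen tricolpate, supporting them as a clade.
Most parsimonious ingroup topology: (Acroax,((Theraria,Euryeus),((Helioodon,Stenina),Leptoion))).
Acroax is sister to the clade containing all other ingroup taxa, so it is the earliest-diverging (most basal) ingroup lineage.

Acroax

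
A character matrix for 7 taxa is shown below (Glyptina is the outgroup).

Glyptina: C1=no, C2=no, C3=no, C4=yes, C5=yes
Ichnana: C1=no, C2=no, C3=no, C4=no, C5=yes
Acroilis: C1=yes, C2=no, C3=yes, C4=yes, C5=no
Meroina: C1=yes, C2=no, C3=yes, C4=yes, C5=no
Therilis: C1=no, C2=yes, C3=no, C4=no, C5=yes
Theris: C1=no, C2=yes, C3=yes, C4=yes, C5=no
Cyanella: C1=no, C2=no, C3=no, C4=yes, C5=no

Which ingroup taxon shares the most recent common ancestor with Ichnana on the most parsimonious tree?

Character polarity is set by the outgroup: the derived state is whichever differs from the outgroup's state, so for C4, C5 the derived state is 'no', and for the remaining characters it is 'yes'.
C1 (derived state 'yes') is shared by Acroilis and Meroina — a synapomorphy uniting that clade.
C2 (state 'yes') occurs in Therilis and Theris but conflicts with the nesting implied by the other characters — most parsimoniously interpreted as homoplasy.
Only Acroilis, Meroina, and Theris show the derived state 'yes' for C3, supporting them as a clade.
C4: derived state 'no' in Ichnana and Therilis only — synapomorphy for {Ichnana, Therilis}.
Only Acroilis, Cyanella, Meroina, and Theris show the derived state 'no' for C5, supporting them as a clade.
Most parsimonious ingroup topology: ((Ichnana,Therilis),(((Acroilis,Meroina),Theris),Cyanella)).
Ichnana and Therilis form a cherry on this tree, so they are sister taxa.

Therilis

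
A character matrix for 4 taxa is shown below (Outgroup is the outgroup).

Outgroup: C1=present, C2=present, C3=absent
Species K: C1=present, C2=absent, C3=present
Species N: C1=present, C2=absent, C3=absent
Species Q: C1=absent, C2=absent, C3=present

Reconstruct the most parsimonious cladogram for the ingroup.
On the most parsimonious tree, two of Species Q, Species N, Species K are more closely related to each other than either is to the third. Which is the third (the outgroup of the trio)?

Character polarity is set by the outgroup: the derived state is whichever differs from the outgroup's state, so for C1, C2 the derived state is 'absent', and for the remaining characters it is 'present'.
C1: derived state 'absent' in Species Q only — an autapomorphy, so it tells us nothing about relationships among taxa.
C2 (derived state 'absent') is shared by all ingroup taxa — unites the whole ingroup.
C3: derived state 'present' in Species K and Species Q only — synapomorphy for {Species K, Species Q}.
Most parsimonious ingroup topology: ((Species K,Species Q),Species N).
Species Q and Species K share a more recent common ancestor with each other than either does with Species N, so Species N is the least closely related of the three.

Species N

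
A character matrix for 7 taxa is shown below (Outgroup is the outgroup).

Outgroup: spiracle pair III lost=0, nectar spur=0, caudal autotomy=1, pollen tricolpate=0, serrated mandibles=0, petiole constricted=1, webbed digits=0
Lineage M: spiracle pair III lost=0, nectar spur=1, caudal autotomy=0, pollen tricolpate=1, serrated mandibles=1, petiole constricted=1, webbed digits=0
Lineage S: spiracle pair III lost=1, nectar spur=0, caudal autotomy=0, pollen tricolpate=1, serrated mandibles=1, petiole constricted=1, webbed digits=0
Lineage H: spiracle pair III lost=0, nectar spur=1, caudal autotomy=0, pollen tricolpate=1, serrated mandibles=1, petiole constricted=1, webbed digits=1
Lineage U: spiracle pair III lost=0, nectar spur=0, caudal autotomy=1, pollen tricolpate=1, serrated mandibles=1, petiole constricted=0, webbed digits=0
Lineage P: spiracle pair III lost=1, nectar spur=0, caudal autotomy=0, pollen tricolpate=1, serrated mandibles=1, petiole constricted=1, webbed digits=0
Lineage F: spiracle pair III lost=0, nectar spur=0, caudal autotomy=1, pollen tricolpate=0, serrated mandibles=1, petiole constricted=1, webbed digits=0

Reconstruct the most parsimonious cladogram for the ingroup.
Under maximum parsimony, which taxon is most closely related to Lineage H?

Character polarity is set by the outgroup: the derived state is whichever differs from the outgroup's state, so for caudal autotomy, petiole constricted the derived state is '0', and for the remaining characters it is '1'.
spiracle pair III lost (derived state '1') is shared by Lineage P and Lineage S — a synapomorphy uniting that clade.
nectar spur (derived state '1') is shared by Lineage H and Lineage M — a synapomorphy uniting that clade.
caudal autotomy: derived state '0' in Lineage H, Lineage M, Lineage P, and Lineage S only — synapomorphy for {Lineage H, Lineage M, Lineage P, Lineage S}.
Only Lineage H, Lineage M, Lineage P, Lineage S, and Lineage U show the derived state '1' for pollen tricolpate, supporting them as a clade.
All ingroup taxa share the derived state '1' for serrated mandibles; it defines the ingroup but does not resolve relationships within it.
petiole constricted (derived state '0') is unique to Lineage U (autapomorphy; uninformative for grouping).
webbed digits (derived state '1') is unique to Lineage H (autapomorphy; uninformative for grouping).
Most parsimonious ingroup topology: ((((Lineage M,Lineage H),(Lineage S,Lineage P)),Lineage U),Lineage F).
Lineage H and Lineage M form a cherry on this tree, so they are sister taxa.

Lineage M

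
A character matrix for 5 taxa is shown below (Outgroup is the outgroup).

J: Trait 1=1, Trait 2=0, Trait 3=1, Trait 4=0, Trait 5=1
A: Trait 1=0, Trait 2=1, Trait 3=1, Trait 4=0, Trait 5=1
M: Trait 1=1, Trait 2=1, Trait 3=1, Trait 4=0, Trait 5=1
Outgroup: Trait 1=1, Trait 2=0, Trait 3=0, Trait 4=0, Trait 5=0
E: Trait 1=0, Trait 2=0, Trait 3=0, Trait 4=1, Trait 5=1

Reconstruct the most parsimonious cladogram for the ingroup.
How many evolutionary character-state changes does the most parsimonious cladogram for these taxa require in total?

Character polarity is set by the outgroup: the derived state is whichever differs from the outgroup's state, so for Trait 1 the derived state is '0', and for the remaining characters it is '1'.
Trait 1 groups A and E, which is incompatible with the clades supported by the remaining characters; treating it as convergent (homoplasy) costs fewer steps than any alternative tree.
Only A and M show the derived state '1' for Trait 2, supporting them as a clade.
Trait 3 (derived state '1') is shared by A, J, and M — a synapomorphy uniting that clade.
Trait 4: derived state '1' in E only — an autapomorphy, so it tells us nothing about relationships among taxa.
All ingroup taxa share the derived state '1' for Trait 5; it defines the ingroup but does not resolve relationships within it.
Most parsimonious ingroup topology: (((M,A),J),E).
Changes per character on this tree: Trait 1: 2; Trait 2: 1; Trait 3: 1; Trait 4: 1; Trait 5: 1.
Total = 6.

6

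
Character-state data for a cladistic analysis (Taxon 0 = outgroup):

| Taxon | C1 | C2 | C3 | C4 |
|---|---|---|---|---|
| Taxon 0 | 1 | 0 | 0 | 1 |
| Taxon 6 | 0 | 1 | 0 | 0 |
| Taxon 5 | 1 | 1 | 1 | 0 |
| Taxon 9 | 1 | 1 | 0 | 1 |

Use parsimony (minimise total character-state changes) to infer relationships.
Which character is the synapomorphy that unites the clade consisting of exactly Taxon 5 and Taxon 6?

Character polarity is set by the outgroup: the derived state is whichever differs from the outgroup's state, so for C1, C4 the derived state is '0', and for the remaining characters it is '1'.
C1 (derived state '0') is unique to Taxon 6 (autapomorphy; uninformative for grouping).
C2 (derived state '1') is shared by all ingroup taxa — unites the whole ingroup.
C3: derived state '1' in Taxon 5 only — an autapomorphy, so it tells us nothing about relationships among taxa.
C4 (derived state '0') is shared by Taxon 5 and Taxon 6 — a synapomorphy uniting that clade.
Most parsimonious ingroup topology: ((Taxon 6,Taxon 5),Taxon 9).
The clade {Taxon 5, Taxon 6} is supported by C4: its derived state '0' occurs in exactly those taxa and in no other taxon (including the outgroup).

C4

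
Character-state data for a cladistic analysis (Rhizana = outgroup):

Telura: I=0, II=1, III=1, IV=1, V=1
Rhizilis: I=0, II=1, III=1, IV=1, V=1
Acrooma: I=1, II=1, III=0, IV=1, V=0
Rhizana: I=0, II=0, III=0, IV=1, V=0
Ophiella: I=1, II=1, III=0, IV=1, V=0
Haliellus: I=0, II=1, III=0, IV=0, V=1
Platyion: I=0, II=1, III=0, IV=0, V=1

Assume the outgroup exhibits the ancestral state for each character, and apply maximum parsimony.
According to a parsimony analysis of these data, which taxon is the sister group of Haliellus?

Character polarity is set by the outgroup: the derived state is whichever differs from the outgroup's state, so for IV the derived state is '0', and for the remaining characters it is '1'.
Only Acrooma and Ophiella show the derived state '1' for I, supporting them as a clade.
All ingroup taxa share the derived state '1' for II; it defines the ingroup but does not resolve relationships within it.
III: derived state '1' in Rhizilis and Telura only — synapomorphy for {Rhizilis, Telura}.
Only Haliellus and Platyion show the derived state '0' for IV, supporting them as a clade.
V: derived state '1' in Haliellus, Platyion, Rhizilis, and Telura only — synapomorphy for {Haliellus, Platyion, Rhizilis, Telura}.
Most parsimonious ingroup topology: ((Acrooma,Ophiella),((Haliellus,Platyion),(Rhizilis,Telura))).
Haliellus and Platyion form a cherry on this tree, so they are sister taxa.

Platyion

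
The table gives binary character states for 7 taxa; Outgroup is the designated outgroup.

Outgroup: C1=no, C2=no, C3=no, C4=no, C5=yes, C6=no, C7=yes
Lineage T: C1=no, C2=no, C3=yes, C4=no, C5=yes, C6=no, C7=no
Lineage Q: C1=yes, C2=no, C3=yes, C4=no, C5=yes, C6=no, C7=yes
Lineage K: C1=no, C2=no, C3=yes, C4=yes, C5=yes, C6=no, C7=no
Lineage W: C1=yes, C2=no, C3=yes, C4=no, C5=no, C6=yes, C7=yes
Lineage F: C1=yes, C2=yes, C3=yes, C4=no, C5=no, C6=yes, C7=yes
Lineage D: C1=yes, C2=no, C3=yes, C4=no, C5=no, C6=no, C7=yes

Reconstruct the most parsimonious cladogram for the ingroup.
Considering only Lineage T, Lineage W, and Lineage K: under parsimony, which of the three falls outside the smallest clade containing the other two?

Character polarity is set by the outgroup: the derived state is whichever differs from the outgroup's state, so for C5, C7 the derived state is 'no', and for the remaining characters it is 'yes'.
Only Lineage D, Lineage F, Lineage Q, and Lineage W show the derived state 'yes' for C1, supporting them as a clade.
C2 (derived state 'yes') is unique to Lineage F (autapomorphy; uninformative for grouping).
C3 (derived state 'yes') is shared by all ingroup taxa — unites the whole ingroup.
C4: derived state 'yes' in Lineage K only — an autapomorphy, so it tells us nothing about relationships among taxa.
C5: derived state 'no' in Lineage D, Lineage F, and Lineage W only — synapomorphy for {Lineage D, Lineage F, Lineage W}.
Only Lineage F and Lineage W show the derived state 'yes' for C6, supporting them as a clade.
C7: derived state 'no' in Lineage K and Lineage T only — synapomorphy for {Lineage K, Lineage T}.
Most parsimonious ingroup topology: ((Lineage T,Lineage K),(Lineage Q,((Lineage W,Lineage F),Lineage D))).
Lineage T and Lineage K share a more recent common ancestor with each other than either does with Lineage W, so Lineage W is the least closely related of the three.

Lineage W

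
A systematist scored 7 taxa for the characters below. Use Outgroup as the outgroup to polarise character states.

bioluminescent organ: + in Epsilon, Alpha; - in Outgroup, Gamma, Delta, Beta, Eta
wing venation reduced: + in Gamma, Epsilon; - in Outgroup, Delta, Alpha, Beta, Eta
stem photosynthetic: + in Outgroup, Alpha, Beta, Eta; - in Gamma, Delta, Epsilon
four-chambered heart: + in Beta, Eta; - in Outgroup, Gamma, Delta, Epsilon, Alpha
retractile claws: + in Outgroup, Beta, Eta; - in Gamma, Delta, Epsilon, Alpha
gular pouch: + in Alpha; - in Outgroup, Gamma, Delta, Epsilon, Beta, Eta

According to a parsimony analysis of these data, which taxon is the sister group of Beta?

Character polarity is set by the outgroup: the derived state is whichever differs from the outgroup's state, so for stem photosynthetic, retractile claws the derived state is '-', and for the remaining characters it is '+'.
bioluminescent organ (state '+') occurs in Alpha and Epsilon but conflicts with the nesting implied by the other characters — most parsimoniously interpreted as homoplasy.
wing venation reduced: derived state '+' in Epsilon and Gamma only — synapomorphy for {Epsilon, Gamma}.
stem photosynthetic: derived state '-' in Delta, Epsilon, and Gamma only — synapomorphy for {Delta, Epsilon, Gamma}.
Only Beta and Eta show the derived state '+' for four-chambered heart, supporting them as a clade.
Only Alpha, Delta, Epsilon, and Gamma show the derived state '-' for retractile claws, supporting them as a clade.
gular pouch: derived state '+' in Alpha only — an autapomorphy, so it tells us nothing about relationships among taxa.
Most parsimonious ingroup topology: ((((Gamma,Epsilon),Delta),Alpha),(Beta,Eta)).
Beta and Eta form a cherry on this tree, so they are sister taxa.

Eta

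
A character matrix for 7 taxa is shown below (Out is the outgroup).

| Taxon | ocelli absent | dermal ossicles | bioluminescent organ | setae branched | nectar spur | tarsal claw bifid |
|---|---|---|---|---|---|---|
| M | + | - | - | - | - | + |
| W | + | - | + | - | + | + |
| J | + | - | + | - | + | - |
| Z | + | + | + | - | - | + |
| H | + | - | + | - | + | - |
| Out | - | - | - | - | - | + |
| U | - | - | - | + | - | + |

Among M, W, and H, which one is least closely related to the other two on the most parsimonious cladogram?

M

Character polarity is set by the outgroup: the derived state is whichever differs from the outgroup's state, so for tarsal claw bifid the derived state is '-', and for the remaining characters it is '+'.
ocelli absent: derived state '+' in H, J, M, W, and Z only — synapomorphy for {H, J, M, W, Z}.
dermal ossicles: derived state '+' in Z only — an autapomorphy, so it tells us nothing about relationships among taxa.
bioluminescent organ (derived state '+') is shared by H, J, W, and Z — a synapomorphy uniting that clade.
setae branched (derived state '+') is unique to U (autapomorphy; uninformative for grouping).
Only H, J, and W show the derived state '+' for nectar spur, supporting them as a clade.
tarsal claw bifid (derived state '-') is shared by H and J — a synapomorphy uniting that clade.
Most parsimonious ingroup topology: ((M,((W,(J,H)),Z)),U).
W and H share a more recent common ancestor with each other than either does with M, so M is the least closely related of the three.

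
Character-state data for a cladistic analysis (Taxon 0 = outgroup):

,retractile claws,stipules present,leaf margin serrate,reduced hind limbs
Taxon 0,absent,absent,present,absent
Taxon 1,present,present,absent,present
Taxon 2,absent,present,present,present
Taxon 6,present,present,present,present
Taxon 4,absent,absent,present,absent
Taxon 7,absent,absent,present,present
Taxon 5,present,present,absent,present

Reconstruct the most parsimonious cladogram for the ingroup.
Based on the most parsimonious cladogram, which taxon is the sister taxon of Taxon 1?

Taxon 5

Character polarity is set by the outgroup: the derived state is whichever differs from the outgroup's state, so for leaf margin serrate the derived state is 'absent', and for the remaining characters it is 'present'.
Only Taxon 1, Taxon 5, and Taxon 6 show the derived state 'present' for retractile claws, supporting them as a clade.
stipules present (derived state 'present') is shared by Taxon 1, Taxon 2, Taxon 5, and Taxon 6 — a synapomorphy uniting that clade.
Only Taxon 1 and Taxon 5 show the derived state 'absent' for leaf margin serrate, supporting them as a clade.
reduced hind limbs (derived state 'present') is shared by Taxon 1, Taxon 2, Taxon 5, Taxon 6, and Taxon 7 — a synapomorphy uniting that clade.
Most parsimonious ingroup topology: (((((Taxon 1,Taxon 5),Taxon 6),Taxon 2),Taxon 7),Taxon 4).
Taxon 1 and Taxon 5 form a cherry on this tree, so they are sister taxa.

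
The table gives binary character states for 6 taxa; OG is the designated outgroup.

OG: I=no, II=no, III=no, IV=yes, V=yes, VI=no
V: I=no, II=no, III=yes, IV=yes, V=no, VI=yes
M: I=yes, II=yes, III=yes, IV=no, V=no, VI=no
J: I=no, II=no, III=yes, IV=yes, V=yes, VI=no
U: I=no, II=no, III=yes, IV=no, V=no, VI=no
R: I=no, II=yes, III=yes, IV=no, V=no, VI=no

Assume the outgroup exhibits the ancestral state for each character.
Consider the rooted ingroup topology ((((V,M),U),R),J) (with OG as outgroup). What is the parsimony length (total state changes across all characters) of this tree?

8

Map each character onto ((((V,M),U),R),J) (rooted by OG) and count the minimum state changes it requires (Fitch parsimony):
I: 1; II: 2; III: 1; IV: 2; V: 1; VI: 1.
Total tree length = 8.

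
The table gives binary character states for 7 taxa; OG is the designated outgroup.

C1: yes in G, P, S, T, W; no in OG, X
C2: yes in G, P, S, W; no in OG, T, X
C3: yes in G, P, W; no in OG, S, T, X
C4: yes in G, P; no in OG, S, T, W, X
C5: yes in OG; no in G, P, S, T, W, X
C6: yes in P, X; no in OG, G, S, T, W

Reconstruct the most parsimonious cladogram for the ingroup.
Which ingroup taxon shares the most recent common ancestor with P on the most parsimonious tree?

Character polarity is set by the outgroup: the derived state is whichever differs from the outgroup's state, so for C5 the derived state is 'no', and for the remaining characters it is 'yes'.
C1: derived state 'yes' in G, P, S, T, and W only — synapomorphy for {G, P, S, T, W}.
C2 (derived state 'yes') is shared by G, P, S, and W — a synapomorphy uniting that clade.
C3: derived state 'yes' in G, P, and W only — synapomorphy for {G, P, W}.
C4 (derived state 'yes') is shared by G and P — a synapomorphy uniting that clade.
All ingroup taxa share the derived state 'no' for C5; it defines the ingroup but does not resolve relationships within it.
C6 (state 'yes') occurs in P and X but conflicts with the nesting implied by the other characters — most parsimoniously interpreted as homoplasy.
Most parsimonious ingroup topology: (((((G,P),W),S),T),X).
P and G form a cherry on this tree, so they are sister taxa.

G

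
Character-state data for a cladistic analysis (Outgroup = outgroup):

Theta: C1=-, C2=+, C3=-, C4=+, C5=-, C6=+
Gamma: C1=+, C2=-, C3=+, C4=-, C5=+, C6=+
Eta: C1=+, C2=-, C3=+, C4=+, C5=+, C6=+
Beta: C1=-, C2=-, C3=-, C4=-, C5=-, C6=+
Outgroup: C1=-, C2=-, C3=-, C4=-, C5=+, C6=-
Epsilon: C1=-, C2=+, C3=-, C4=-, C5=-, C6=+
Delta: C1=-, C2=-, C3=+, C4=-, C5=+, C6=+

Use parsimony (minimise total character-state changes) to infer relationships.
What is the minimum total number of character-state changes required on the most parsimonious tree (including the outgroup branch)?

Character polarity is set by the outgroup: the derived state is whichever differs from the outgroup's state, so for C5 the derived state is '-', and for the remaining characters it is '+'.
C1 (derived state '+') is shared by Eta and Gamma — a synapomorphy uniting that clade.
Only Epsilon and Theta show the derived state '+' for C2, supporting them as a clade.
C3: derived state '+' in Delta, Eta, and Gamma only — synapomorphy for {Delta, Eta, Gamma}.
C4 (state '+') occurs in Eta and Theta but conflicts with the nesting implied by the other characters — most parsimoniously interpreted as homoplasy.
C5: derived state '-' in Beta, Epsilon, and Theta only — synapomorphy for {Beta, Epsilon, Theta}.
All ingroup taxa share the derived state '+' for C6; it defines the ingroup but does not resolve relationships within it.
Most parsimonious ingroup topology: (((Epsilon,Theta),Beta),(Delta,(Eta,Gamma))).
Changes per character on this tree: C1: 1; C2: 1; C3: 1; C4: 2; C5: 1; C6: 1.
Total = 7.

7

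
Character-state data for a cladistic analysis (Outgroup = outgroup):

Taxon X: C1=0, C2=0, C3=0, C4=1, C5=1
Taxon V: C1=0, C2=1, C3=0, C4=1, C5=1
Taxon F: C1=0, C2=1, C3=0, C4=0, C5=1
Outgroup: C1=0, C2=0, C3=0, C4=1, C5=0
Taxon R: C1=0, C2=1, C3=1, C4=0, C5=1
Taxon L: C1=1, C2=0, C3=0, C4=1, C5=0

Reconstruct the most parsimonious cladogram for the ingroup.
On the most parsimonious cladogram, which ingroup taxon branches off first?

Character polarity is set by the outgroup: the derived state is whichever differs from the outgroup's state, so for C4 the derived state is '0', and for the remaining characters it is '1'.
C1: derived state '1' in Taxon L only — an autapomorphy, so it tells us nothing about relationships among taxa.
Only Taxon F, Taxon R, and Taxon V show the derived state '1' for C2, supporting them as a clade.
C3 (derived state '1') is unique to Taxon R (autapomorphy; uninformative for grouping).
C4: derived state '0' in Taxon F and Taxon R only — synapomorphy for {Taxon F, Taxon R}.
Only Taxon F, Taxon R, Taxon V, and Taxon X show the derived state '1' for C5, supporting them as a clade.
Most parsimonious ingroup topology: (Taxon L,((Taxon V,(Taxon F,Taxon R)),Taxon X)).
Taxon L is sister to the clade containing all other ingroup taxa, so it is the earliest-diverging (most basal) ingroup lineage.

Taxon L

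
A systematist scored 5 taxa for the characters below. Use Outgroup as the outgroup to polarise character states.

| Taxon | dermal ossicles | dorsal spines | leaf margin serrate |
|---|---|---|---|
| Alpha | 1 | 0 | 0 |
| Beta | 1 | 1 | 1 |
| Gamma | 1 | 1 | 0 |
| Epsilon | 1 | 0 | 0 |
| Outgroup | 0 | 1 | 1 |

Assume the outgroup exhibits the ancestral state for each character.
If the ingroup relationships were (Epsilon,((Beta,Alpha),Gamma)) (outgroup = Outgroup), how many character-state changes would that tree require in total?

Map each character onto (Epsilon,((Beta,Alpha),Gamma)) (rooted by Outgroup) and count the minimum state changes it requires (Fitch parsimony):
dermal ossicles: 1; dorsal spines: 2; leaf margin serrate: 2.
Total tree length = 5.

5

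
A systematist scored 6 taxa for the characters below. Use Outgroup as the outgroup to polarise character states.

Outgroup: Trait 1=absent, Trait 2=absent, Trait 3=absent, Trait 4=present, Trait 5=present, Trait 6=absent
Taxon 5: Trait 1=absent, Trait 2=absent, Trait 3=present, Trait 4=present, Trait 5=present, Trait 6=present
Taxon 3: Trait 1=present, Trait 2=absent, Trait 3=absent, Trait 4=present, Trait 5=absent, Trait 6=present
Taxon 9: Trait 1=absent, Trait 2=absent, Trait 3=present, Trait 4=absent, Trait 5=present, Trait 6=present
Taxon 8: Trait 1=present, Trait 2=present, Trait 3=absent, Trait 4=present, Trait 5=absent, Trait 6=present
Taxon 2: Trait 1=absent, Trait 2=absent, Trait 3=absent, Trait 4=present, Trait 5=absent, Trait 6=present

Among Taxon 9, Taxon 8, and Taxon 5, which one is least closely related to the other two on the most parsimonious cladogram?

Taxon 8

Character polarity is set by the outgroup: the derived state is whichever differs from the outgroup's state, so for Trait 4, Trait 5 the derived state is 'absent', and for the remaining characters it is 'present'.
Trait 1 (derived state 'present') is shared by Taxon 3 and Taxon 8 — a synapomorphy uniting that clade.
Trait 2 (derived state 'present') is unique to Taxon 8 (autapomorphy; uninformative for grouping).
Trait 3 (derived state 'present') is shared by Taxon 5 and Taxon 9 — a synapomorphy uniting that clade.
Trait 4: derived state 'absent' in Taxon 9 only — an autapomorphy, so it tells us nothing about relationships among taxa.
Trait 5: derived state 'absent' in Taxon 2, Taxon 3, and Taxon 8 only — synapomorphy for {Taxon 2, Taxon 3, Taxon 8}.
All ingroup taxa share the derived state 'present' for Trait 6; it defines the ingroup but does not resolve relationships within it.
Most parsimonious ingroup topology: ((Taxon 5,Taxon 9),((Taxon 3,Taxon 8),Taxon 2)).
Taxon 5 and Taxon 9 share a more recent common ancestor with each other than either does with Taxon 8, so Taxon 8 is the least closely related of the three.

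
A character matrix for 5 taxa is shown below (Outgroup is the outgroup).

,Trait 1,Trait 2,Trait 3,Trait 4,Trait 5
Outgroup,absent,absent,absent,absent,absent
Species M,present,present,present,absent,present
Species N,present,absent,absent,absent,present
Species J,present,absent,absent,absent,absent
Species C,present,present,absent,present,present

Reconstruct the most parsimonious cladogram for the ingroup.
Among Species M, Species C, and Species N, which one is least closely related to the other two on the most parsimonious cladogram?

Species N

The outgroup has state 'absent' for every character, so 'present' is the derived state throughout.
All ingroup taxa share the derived state 'present' for Trait 1; it defines the ingroup but does not resolve relationships within it.
Only Species C and Species M show the derived state 'present' for Trait 2, supporting them as a clade.
Trait 3: derived state 'present' in Species M only — an autapomorphy, so it tells us nothing about relationships among taxa.
Trait 4: derived state 'present' in Species C only — an autapomorphy, so it tells us nothing about relationships among taxa.
Only Species C, Species M, and Species N show the derived state 'present' for Trait 5, supporting them as a clade.
Most parsimonious ingroup topology: (((Species M,Species C),Species N),Species J).
Species M and Species C share a more recent common ancestor with each other than either does with Species N, so Species N is the least closely related of the three.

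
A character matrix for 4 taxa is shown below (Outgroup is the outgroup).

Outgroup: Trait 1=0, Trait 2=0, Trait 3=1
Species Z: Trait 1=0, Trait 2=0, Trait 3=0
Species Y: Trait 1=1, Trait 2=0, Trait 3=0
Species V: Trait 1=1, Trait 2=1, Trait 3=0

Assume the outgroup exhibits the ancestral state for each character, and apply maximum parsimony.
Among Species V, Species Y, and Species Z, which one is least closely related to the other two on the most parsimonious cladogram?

Species Z

Character polarity is set by the outgroup: the derived state is whichever differs from the outgroup's state, so for Trait 3 the derived state is '0', and for the remaining characters it is '1'.
Only Species V and Species Y show the derived state '1' for Trait 1, supporting them as a clade.
Trait 2: derived state '1' in Species V only — an autapomorphy, so it tells us nothing about relationships among taxa.
All ingroup taxa share the derived state '0' for Trait 3; it defines the ingroup but does not resolve relationships within it.
Most parsimonious ingroup topology: (Species Z,(Species Y,Species V)).
Species V and Species Y share a more recent common ancestor with each other than either does with Species Z, so Species Z is the least closely related of the three.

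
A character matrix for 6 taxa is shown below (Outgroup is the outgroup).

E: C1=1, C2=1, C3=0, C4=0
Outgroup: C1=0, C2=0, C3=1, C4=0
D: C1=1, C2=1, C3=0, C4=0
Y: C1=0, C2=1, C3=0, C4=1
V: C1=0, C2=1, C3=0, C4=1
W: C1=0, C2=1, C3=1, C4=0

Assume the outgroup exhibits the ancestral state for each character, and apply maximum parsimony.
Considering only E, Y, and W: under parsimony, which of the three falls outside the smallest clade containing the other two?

Character polarity is set by the outgroup: the derived state is whichever differs from the outgroup's state, so for C3 the derived state is '0', and for the remaining characters it is '1'.
C1 (derived state '1') is shared by D and E — a synapomorphy uniting that clade.
All ingroup taxa share the derived state '1' for C2; it defines the ingroup but does not resolve relationships within it.
Only D, E, V, and Y show the derived state '0' for C3, supporting them as a clade.
Only V and Y show the derived state '1' for C4, supporting them as a clade.
Most parsimonious ingroup topology: (((D,E),(Y,V)),W).
Y and E share a more recent common ancestor with each other than either does with W, so W is the least closely related of the three.

W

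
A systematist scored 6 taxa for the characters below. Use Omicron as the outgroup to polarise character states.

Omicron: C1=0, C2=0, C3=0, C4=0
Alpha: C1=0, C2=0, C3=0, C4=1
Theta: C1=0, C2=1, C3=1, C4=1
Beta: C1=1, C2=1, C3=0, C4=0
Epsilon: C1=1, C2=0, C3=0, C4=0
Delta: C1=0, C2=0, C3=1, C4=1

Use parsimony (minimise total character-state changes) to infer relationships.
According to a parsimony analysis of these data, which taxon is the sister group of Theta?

Delta

The outgroup has state '0' for every character, so '1' is the derived state throughout.
Only Beta and Epsilon show the derived state '1' for C1, supporting them as a clade.
C2 (state '1') occurs in Beta and Theta but conflicts with the nesting implied by the other characters — most parsimoniously interpreted as homoplasy.
Only Delta and Theta show the derived state '1' for C3, supporting them as a clade.
C4 (derived state '1') is shared by Alpha, Delta, and Theta — a synapomorphy uniting that clade.
Most parsimonious ingroup topology: ((Alpha,(Theta,Delta)),(Beta,Epsilon)).
Theta and Delta form a cherry on this tree, so they are sister taxa.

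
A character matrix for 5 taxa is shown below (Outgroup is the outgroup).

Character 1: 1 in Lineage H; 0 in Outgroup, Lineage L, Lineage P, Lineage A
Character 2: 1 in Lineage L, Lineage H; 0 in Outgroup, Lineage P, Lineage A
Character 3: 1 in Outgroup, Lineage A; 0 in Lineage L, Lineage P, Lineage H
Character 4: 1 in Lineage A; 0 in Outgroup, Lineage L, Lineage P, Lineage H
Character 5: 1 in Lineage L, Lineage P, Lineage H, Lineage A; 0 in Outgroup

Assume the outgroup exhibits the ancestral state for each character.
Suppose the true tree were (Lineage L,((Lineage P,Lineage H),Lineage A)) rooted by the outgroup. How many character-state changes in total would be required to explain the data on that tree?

Map each character onto (Lineage L,((Lineage P,Lineage H),Lineage A)) (rooted by Outgroup) and count the minimum state changes it requires (Fitch parsimony):
Character 1: 1; Character 2: 2; Character 3: 2; Character 4: 1; Character 5: 1.
Total tree length = 7.

7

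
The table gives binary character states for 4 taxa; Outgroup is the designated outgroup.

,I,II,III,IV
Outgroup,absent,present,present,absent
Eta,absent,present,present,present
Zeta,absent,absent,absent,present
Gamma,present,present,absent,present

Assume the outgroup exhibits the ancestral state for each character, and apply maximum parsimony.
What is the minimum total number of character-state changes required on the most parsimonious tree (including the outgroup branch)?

Character polarity is set by the outgroup: the derived state is whichever differs from the outgroup's state, so for II, III the derived state is 'absent', and for the remaining characters it is 'present'.
I (derived state 'present') is unique to Gamma (autapomorphy; uninformative for grouping).
II: derived state 'absent' in Zeta only — an autapomorphy, so it tells us nothing about relationships among taxa.
III (derived state 'absent') is shared by Gamma and Zeta — a synapomorphy uniting that clade.
IV (derived state 'present') is shared by all ingroup taxa — unites the whole ingroup.
Most parsimonious ingroup topology: (Eta,(Zeta,Gamma)).
Changes per character on this tree: I: 1; II: 1; III: 1; IV: 1.
Total = 4.

4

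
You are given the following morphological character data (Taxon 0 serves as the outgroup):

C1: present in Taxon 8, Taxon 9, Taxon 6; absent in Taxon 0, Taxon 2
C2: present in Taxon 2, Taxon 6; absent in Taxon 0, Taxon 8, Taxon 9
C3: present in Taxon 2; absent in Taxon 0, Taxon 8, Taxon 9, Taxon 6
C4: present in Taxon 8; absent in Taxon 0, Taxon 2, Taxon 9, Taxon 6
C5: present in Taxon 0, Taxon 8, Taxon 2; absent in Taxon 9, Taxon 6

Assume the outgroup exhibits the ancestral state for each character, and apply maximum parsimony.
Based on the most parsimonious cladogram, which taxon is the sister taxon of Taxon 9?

Character polarity is set by the outgroup: the derived state is whichever differs from the outgroup's state, so for C5 the derived state is 'absent', and for the remaining characters it is 'present'.
C1: derived state 'present' in Taxon 6, Taxon 8, and Taxon 9 only — synapomorphy for {Taxon 6, Taxon 8, Taxon 9}.
C2 (state 'present') occurs in Taxon 2 and Taxon 6 but conflicts with the nesting implied by the other characters — most parsimoniously interpreted as homoplasy.
C3: derived state 'present' in Taxon 2 only — an autapomorphy, so it tells us nothing about relationships among taxa.
C4: derived state 'present' in Taxon 8 only — an autapomorphy, so it tells us nothing about relationships among taxa.
Only Taxon 6 and Taxon 9 show the derived state 'absent' for C5, supporting them as a clade.
Most parsimonious ingroup topology: ((Taxon 8,(Taxon 9,Taxon 6)),Taxon 2).
Taxon 9 and Taxon 6 form a cherry on this tree, so they are sister taxa.

Taxon 6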